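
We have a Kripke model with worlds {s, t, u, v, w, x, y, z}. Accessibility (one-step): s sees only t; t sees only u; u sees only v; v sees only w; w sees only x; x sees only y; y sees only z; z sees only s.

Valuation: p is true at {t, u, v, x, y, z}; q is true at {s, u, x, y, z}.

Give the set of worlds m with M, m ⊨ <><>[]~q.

{s, t, y}

s: successors {t}; <>[]~q there: t:T. ✓
t: successors {u}; <>[]~q there: u:T. ✓
u: successors {v}; <>[]~q there: v:F. ✗
v: successors {w}; <>[]~q there: w:F. ✗
w: successors {x}; <>[]~q there: x:F. ✗
x: successors {y}; <>[]~q there: y:F. ✗
y: successors {z}; <>[]~q there: z:T. ✓
z: successors {s}; <>[]~q there: s:F. ✗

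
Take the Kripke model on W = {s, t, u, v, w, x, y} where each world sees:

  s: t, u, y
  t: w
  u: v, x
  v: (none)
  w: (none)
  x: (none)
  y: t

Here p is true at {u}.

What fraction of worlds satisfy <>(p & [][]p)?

s: successors {t, u, y}; p & [][]p there: t:F, u:T, y:F. ✓
t: successors {w}; p & [][]p there: w:F. ✗
u: successors {v, x}; p & [][]p there: v:F, x:F. ✗
v: no successors, so <>(p & [][]p) fails. ✗
w: no successors, so <>(p & [][]p) fails. ✗
x: no successors, so <>(p & [][]p) fails. ✗
y: successors {t}; p & [][]p there: t:F. ✗
That's 1 of 7 worlds, so 1/7.

1/7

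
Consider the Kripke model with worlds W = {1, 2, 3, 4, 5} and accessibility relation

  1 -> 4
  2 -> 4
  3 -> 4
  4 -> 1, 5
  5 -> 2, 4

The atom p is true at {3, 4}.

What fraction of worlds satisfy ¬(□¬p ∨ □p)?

1/5

1: □¬p ∨ □p is T. ✗
2: □¬p ∨ □p is T. ✗
3: □¬p ∨ □p is T. ✗
4: □¬p ∨ □p is T. ✗
5: □¬p ∨ □p is F. ✓
That's 1 of 5 worlds, so 1/5.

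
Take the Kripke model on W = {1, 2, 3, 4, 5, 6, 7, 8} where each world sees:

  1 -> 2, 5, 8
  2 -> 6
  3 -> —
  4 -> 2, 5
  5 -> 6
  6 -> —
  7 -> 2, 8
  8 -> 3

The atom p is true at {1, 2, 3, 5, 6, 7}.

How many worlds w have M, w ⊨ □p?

6

1: successors {2, 5, 8}; p there: 2:T, 5:T, 8:F. ✗
2: successors {6}; p there: 6:T. ✓
3: no successors, so □p holds vacuously. ✓
4: successors {2, 5}; p there: 2:T, 5:T. ✓
5: successors {6}; p there: 6:T. ✓
6: no successors, so □p holds vacuously. ✓
7: successors {2, 8}; p there: 2:T, 8:F. ✗
8: successors {3}; p there: 3:T. ✓
Satisfying worlds: {2, 3, 4, 5, 6, 8}.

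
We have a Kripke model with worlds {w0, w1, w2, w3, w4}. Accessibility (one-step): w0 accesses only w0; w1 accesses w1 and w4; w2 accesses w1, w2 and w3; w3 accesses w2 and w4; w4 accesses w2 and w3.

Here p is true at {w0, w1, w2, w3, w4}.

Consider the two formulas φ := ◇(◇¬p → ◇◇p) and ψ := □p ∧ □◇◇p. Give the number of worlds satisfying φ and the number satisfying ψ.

For ◇(◇¬p → ◇◇p):
w0: successors {w0}; ◇¬p → ◇◇p there: w0:T. ✓
w1: successors {w1, w4}; ◇¬p → ◇◇p there: w1:T, w4:T. ✓
w2: successors {w1, w2, w3}; ◇¬p → ◇◇p there: w1:T, w2:T, w3:T. ✓
w3: successors {w2, w4}; ◇¬p → ◇◇p there: w2:T, w4:T. ✓
w4: successors {w2, w3}; ◇¬p → ◇◇p there: w2:T, w3:T. ✓
— 5 worlds.
For □p ∧ □◇◇p:
w0: □p is T, □◇◇p is T. ✓
w1: □p is T, □◇◇p is T. ✓
w2: □p is T, □◇◇p is T. ✓
w3: □p is T, □◇◇p is T. ✓
w4: □p is T, □◇◇p is T. ✓
— 5 worlds.

5 and 5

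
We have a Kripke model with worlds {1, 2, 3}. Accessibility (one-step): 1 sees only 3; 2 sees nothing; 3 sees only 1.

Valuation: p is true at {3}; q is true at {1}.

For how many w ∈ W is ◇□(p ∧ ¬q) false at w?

2

1: successors {3}; □(p ∧ ¬q) there: 3:F. ✗
2: no successors, so ◇□(p ∧ ¬q) fails. ✗
3: successors {1}; □(p ∧ ¬q) there: 1:T. ✓
Satisfying worlds: {3}.
So ◇□(p ∧ ¬q) fails at the other 2 worlds.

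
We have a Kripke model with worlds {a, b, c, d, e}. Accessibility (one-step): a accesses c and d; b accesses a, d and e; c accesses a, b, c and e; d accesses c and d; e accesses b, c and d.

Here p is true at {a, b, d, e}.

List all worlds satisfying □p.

{b}

a: successors {c, d}; p there: c:F, d:T. ✗
b: successors {a, d, e}; p there: a:T, d:T, e:T. ✓
c: successors {a, b, c, e}; p there: a:T, b:T, c:F, e:T. ✗
d: successors {c, d}; p there: c:F, d:T. ✗
e: successors {b, c, d}; p there: b:T, c:F, d:T. ✗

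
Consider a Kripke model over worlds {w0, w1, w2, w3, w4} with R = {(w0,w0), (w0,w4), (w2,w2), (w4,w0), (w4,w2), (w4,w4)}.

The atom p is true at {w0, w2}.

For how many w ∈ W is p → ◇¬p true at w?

4

w0: p is T, ◇¬p is T. ✓
w1: p is F, ◇¬p is F. ✓
w2: p is T, ◇¬p is F. ✗
w3: p is F, ◇¬p is F. ✓
w4: p is F, ◇¬p is T. ✓
Satisfying worlds: {w0, w1, w3, w4}.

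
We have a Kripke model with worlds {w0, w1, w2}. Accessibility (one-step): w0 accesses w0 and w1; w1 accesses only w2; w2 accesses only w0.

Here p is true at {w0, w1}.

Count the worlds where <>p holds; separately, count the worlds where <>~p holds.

2 and 1

For <>p:
w0: successors {w0, w1}; p there: w0:T, w1:T. ✓
w1: successors {w2}; p there: w2:F. ✗
w2: successors {w0}; p there: w0:T. ✓
— 2 worlds.
For <>~p:
w0: successors {w0, w1}; ~p there: w0:F, w1:F. ✗
w1: successors {w2}; ~p there: w2:T. ✓
w2: successors {w0}; ~p there: w0:F. ✗
— 1 world.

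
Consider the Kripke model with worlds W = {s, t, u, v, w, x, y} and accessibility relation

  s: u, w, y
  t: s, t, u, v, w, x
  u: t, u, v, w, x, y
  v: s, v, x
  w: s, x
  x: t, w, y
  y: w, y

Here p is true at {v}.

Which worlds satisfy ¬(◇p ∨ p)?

{s, w, x, y}

s: ◇p ∨ p is F. ✓
t: ◇p ∨ p is T. ✗
u: ◇p ∨ p is T. ✗
v: ◇p ∨ p is T. ✗
w: ◇p ∨ p is F. ✓
x: ◇p ∨ p is F. ✓
y: ◇p ∨ p is F. ✓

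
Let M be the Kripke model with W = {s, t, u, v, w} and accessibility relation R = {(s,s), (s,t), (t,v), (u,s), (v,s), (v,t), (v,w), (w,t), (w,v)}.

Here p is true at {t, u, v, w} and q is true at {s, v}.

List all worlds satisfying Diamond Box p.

{s, v, w}

s: successors {s, t}; Box p there: s:F, t:T. ✓
t: successors {v}; Box p there: v:F. ✗
u: successors {s}; Box p there: s:F. ✗
v: successors {s, t, w}; Box p there: s:F, t:T, w:T. ✓
w: successors {t, v}; Box p there: t:T, v:F. ✓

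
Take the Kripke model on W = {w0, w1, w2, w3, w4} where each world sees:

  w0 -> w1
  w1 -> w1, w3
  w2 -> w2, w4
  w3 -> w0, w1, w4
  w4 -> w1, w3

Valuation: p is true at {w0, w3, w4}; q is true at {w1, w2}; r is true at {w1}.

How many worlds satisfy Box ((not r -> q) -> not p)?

w0: successors {w1}; (not r -> q) -> not p there: w1:T. ✓
w1: successors {w1, w3}; (not r -> q) -> not p there: w1:T, w3:T. ✓
w2: successors {w2, w4}; (not r -> q) -> not p there: w2:T, w4:T. ✓
w3: successors {w0, w1, w4}; (not r -> q) -> not p there: w0:T, w1:T, w4:T. ✓
w4: successors {w1, w3}; (not r -> q) -> not p there: w1:T, w3:T. ✓
Satisfying worlds: {w0, w1, w2, w3, w4}.

5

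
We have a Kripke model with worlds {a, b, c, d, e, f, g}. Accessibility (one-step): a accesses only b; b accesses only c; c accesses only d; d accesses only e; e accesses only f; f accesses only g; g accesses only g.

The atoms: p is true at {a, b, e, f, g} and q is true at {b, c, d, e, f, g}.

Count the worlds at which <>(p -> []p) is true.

a: successors {b}; p -> []p there: b:F. ✗
b: successors {c}; p -> []p there: c:T. ✓
c: successors {d}; p -> []p there: d:T. ✓
d: successors {e}; p -> []p there: e:T. ✓
e: successors {f}; p -> []p there: f:T. ✓
f: successors {g}; p -> []p there: g:T. ✓
g: successors {g}; p -> []p there: g:T. ✓
Satisfying worlds: {b, c, d, e, f, g}.

6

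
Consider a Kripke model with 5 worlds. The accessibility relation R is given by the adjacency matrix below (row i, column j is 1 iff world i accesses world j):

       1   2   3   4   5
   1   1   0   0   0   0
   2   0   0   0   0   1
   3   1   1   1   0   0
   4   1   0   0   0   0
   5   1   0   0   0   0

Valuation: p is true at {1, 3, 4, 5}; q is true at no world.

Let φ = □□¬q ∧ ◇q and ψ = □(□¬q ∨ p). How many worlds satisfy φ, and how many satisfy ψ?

For □□¬q ∧ ◇q:
1: □□¬q is T, ◇q is F. ✗
2: □□¬q is T, ◇q is F. ✗
3: □□¬q is T, ◇q is F. ✗
4: □□¬q is T, ◇q is F. ✗
5: □□¬q is T, ◇q is F. ✗
— 0 worlds.
For □(□¬q ∨ p):
1: successors {1}; □¬q ∨ p there: 1:T. ✓
2: successors {5}; □¬q ∨ p there: 5:T. ✓
3: successors {1, 2, 3}; □¬q ∨ p there: 1:T, 2:T, 3:T. ✓
4: successors {1}; □¬q ∨ p there: 1:T. ✓
5: successors {1}; □¬q ∨ p there: 1:T. ✓
— 5 worlds.

0 and 5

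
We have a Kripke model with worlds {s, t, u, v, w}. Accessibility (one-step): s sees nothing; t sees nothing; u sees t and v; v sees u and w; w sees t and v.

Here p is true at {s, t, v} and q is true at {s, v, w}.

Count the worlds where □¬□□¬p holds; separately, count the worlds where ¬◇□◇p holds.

2 and 3

For □¬□□¬p:
s: no successors, so □¬□□¬p holds vacuously. ✓
t: no successors, so □¬□□¬p holds vacuously. ✓
u: successors {t, v}; ¬□□¬p there: t:F, v:T. ✗
v: successors {u, w}; ¬□□¬p there: u:F, w:F. ✗
w: successors {t, v}; ¬□□¬p there: t:F, v:T. ✗
— 2 worlds.
For ¬◇□◇p:
s: ◇□◇p is F. ✓
t: ◇□◇p is F. ✓
u: ◇□◇p is T. ✗
v: ◇□◇p is F. ✓
w: ◇□◇p is T. ✗
— 3 worlds.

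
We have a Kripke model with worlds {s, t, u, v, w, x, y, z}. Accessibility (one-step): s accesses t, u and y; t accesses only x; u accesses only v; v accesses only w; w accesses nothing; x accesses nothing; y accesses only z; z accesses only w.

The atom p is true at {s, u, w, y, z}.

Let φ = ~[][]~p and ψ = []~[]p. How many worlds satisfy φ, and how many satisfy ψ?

For ~[][]~p:
s: [][]~p is F. ✓
t: [][]~p is T. ✗
u: [][]~p is F. ✓
v: [][]~p is T. ✗
w: [][]~p is T. ✗
x: [][]~p is T. ✗
y: [][]~p is F. ✓
z: [][]~p is T. ✗
— 3 worlds.
For []~[]p:
s: successors {t, u, y}; ~[]p there: t:T, u:T, y:F. ✗
t: successors {x}; ~[]p there: x:F. ✗
u: successors {v}; ~[]p there: v:F. ✗
v: successors {w}; ~[]p there: w:F. ✗
w: no successors, so []~[]p holds vacuously. ✓
x: no successors, so []~[]p holds vacuously. ✓
y: successors {z}; ~[]p there: z:F. ✗
z: successors {w}; ~[]p there: w:F. ✗
— 2 worlds.

3 and 2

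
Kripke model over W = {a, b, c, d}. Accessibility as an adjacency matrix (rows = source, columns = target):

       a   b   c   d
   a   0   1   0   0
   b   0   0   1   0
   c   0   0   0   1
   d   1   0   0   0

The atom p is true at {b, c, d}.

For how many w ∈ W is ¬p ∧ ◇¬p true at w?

0

a: ¬p is T, ◇¬p is F. ✗
b: ¬p is F, ◇¬p is F. ✗
c: ¬p is F, ◇¬p is F. ✗
d: ¬p is F, ◇¬p is T. ✗
Satisfying worlds: ∅.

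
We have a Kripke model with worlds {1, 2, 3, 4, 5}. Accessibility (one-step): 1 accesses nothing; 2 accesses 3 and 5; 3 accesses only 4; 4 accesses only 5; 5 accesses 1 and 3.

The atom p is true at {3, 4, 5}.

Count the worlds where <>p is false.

1: no successors, so <>p fails. ✗
2: successors {3, 5}; p there: 3:T, 5:T. ✓
3: successors {4}; p there: 4:T. ✓
4: successors {5}; p there: 5:T. ✓
5: successors {1, 3}; p there: 1:F, 3:T. ✓
Satisfying worlds: {2, 3, 4, 5}.
So <>p fails at the other 1 world.

1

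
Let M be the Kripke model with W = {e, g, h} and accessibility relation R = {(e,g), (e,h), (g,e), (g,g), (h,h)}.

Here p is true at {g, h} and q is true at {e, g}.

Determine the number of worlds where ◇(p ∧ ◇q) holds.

2

e: successors {g, h}; p ∧ ◇q there: g:T, h:F. ✓
g: successors {e, g}; p ∧ ◇q there: e:F, g:T. ✓
h: successors {h}; p ∧ ◇q there: h:F. ✗
Satisfying worlds: {e, g}.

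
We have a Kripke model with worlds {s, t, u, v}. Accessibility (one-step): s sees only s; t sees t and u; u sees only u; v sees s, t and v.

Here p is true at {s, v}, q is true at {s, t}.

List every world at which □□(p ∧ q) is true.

{s}

s: successors {s}; □(p ∧ q) there: s:T. ✓
t: successors {t, u}; □(p ∧ q) there: t:F, u:F. ✗
u: successors {u}; □(p ∧ q) there: u:F. ✗
v: successors {s, t, v}; □(p ∧ q) there: s:T, t:F, v:F. ✗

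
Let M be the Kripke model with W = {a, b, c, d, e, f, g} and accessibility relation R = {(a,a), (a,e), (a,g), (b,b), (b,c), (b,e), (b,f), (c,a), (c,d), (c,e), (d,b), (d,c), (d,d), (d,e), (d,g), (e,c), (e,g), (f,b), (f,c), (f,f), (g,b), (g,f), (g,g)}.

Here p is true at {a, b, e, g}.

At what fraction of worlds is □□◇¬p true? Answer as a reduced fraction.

1/7

a: successors {a, e, g}; □◇¬p there: a:F, e:T, g:T. ✗
b: successors {b, c, e, f}; □◇¬p there: b:T, c:F, e:T, f:T. ✗
c: successors {a, d, e}; □◇¬p there: a:F, d:T, e:T. ✗
d: successors {b, c, d, e, g}; □◇¬p there: b:T, c:F, d:T, e:T, g:T. ✗
e: successors {c, g}; □◇¬p there: c:F, g:T. ✗
f: successors {b, c, f}; □◇¬p there: b:T, c:F, f:T. ✗
g: successors {b, f, g}; □◇¬p there: b:T, f:T, g:T. ✓
That's 1 of 7 worlds, so 1/7.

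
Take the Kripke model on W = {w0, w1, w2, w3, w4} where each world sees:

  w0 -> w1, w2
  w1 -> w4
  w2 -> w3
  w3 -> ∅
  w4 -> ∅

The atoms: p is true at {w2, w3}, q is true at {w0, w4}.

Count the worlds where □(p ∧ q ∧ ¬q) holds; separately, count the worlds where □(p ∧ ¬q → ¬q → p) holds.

2 and 5

For □(p ∧ q ∧ ¬q):
w0: successors {w1, w2}; p ∧ q ∧ ¬q there: w1:F, w2:F. ✗
w1: successors {w4}; p ∧ q ∧ ¬q there: w4:F. ✗
w2: successors {w3}; p ∧ q ∧ ¬q there: w3:F. ✗
w3: no successors, so □(p ∧ q ∧ ¬q) holds vacuously. ✓
w4: no successors, so □(p ∧ q ∧ ¬q) holds vacuously. ✓
— 2 worlds.
For □(p ∧ ¬q → ¬q → p):
w0: successors {w1, w2}; p ∧ ¬q → ¬q → p there: w1:T, w2:T. ✓
w1: successors {w4}; p ∧ ¬q → ¬q → p there: w4:T. ✓
w2: successors {w3}; p ∧ ¬q → ¬q → p there: w3:T. ✓
w3: no successors, so □(p ∧ ¬q → ¬q → p) holds vacuously. ✓
w4: no successors, so □(p ∧ ¬q → ¬q → p) holds vacuously. ✓
— 5 worlds.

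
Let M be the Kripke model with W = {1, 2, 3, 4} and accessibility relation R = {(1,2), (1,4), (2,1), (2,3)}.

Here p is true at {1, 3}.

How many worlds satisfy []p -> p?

1: []p is F, p is T. ✓
2: []p is T, p is F. ✗
3: []p is T, p is T. ✓
4: []p is T, p is F. ✗
Satisfying worlds: {1, 3}.

2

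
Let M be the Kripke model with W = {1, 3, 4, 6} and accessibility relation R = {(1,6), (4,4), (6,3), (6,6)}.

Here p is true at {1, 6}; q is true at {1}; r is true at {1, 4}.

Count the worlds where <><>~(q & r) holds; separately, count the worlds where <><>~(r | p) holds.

3 and 2

For <><>~(q & r):
1: successors {6}; <>~(q & r) there: 6:T. ✓
3: no successors, so <><>~(q & r) fails. ✗
4: successors {4}; <>~(q & r) there: 4:T. ✓
6: successors {3, 6}; <>~(q & r) there: 3:F, 6:T. ✓
— 3 worlds.
For <><>~(r | p):
1: successors {6}; <>~(r | p) there: 6:T. ✓
3: no successors, so <><>~(r | p) fails. ✗
4: successors {4}; <>~(r | p) there: 4:F. ✗
6: successors {3, 6}; <>~(r | p) there: 3:F, 6:T. ✓
— 2 worlds.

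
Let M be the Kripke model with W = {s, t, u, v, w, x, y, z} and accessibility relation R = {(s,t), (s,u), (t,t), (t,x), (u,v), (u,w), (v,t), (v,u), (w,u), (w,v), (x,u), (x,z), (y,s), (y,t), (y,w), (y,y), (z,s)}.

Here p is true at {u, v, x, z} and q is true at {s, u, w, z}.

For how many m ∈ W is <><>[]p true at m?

6

s: successors {t, u}; <>[]p there: t:T, u:T. ✓
t: successors {t, x}; <>[]p there: t:T, x:F. ✓
u: successors {v, w}; <>[]p there: v:F, w:F. ✗
v: successors {t, u}; <>[]p there: t:T, u:T. ✓
w: successors {u, v}; <>[]p there: u:T, v:F. ✓
x: successors {u, z}; <>[]p there: u:T, z:F. ✓
y: successors {s, t, w, y}; <>[]p there: s:F, t:T, w:F, y:T. ✓
z: successors {s}; <>[]p there: s:F. ✗
Satisfying worlds: {s, t, v, w, x, y}.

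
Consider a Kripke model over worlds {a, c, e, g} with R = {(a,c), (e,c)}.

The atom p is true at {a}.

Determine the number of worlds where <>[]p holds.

a: successors {c}; []p there: c:T. ✓
c: no successors, so <>[]p fails. ✗
e: successors {c}; []p there: c:T. ✓
g: no successors, so <>[]p fails. ✗
Satisfying worlds: {a, e}.

2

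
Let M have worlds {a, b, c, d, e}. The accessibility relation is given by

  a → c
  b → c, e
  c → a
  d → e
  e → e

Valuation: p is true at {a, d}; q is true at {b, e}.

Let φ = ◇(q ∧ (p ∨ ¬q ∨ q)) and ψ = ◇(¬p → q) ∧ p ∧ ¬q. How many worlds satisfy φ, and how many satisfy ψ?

3 and 1

For ◇(q ∧ (p ∨ ¬q ∨ q)):
a: successors {c}; q ∧ (p ∨ ¬q ∨ q) there: c:F. ✗
b: successors {c, e}; q ∧ (p ∨ ¬q ∨ q) there: c:F, e:T. ✓
c: successors {a}; q ∧ (p ∨ ¬q ∨ q) there: a:F. ✗
d: successors {e}; q ∧ (p ∨ ¬q ∨ q) there: e:T. ✓
e: successors {e}; q ∧ (p ∨ ¬q ∨ q) there: e:T. ✓
— 3 worlds.
For ◇(¬p → q) ∧ p ∧ ¬q:
a: ◇(¬p → q) is F, p ∧ ¬q is T. ✗
b: ◇(¬p → q) is T, p ∧ ¬q is F. ✗
c: ◇(¬p → q) is T, p ∧ ¬q is F. ✗
d: ◇(¬p → q) is T, p ∧ ¬q is T. ✓
e: ◇(¬p → q) is T, p ∧ ¬q is F. ✗
— 1 world.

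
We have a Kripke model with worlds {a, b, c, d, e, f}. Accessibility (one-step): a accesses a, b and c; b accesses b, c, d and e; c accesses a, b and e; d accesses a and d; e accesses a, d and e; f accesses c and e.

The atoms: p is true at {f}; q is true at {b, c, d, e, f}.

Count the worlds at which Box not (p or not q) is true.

2

a: successors {a, b, c}; not (p or not q) there: a:F, b:T, c:T. ✗
b: successors {b, c, d, e}; not (p or not q) there: b:T, c:T, d:T, e:T. ✓
c: successors {a, b, e}; not (p or not q) there: a:F, b:T, e:T. ✗
d: successors {a, d}; not (p or not q) there: a:F, d:T. ✗
e: successors {a, d, e}; not (p or not q) there: a:F, d:T, e:T. ✗
f: successors {c, e}; not (p or not q) there: c:T, e:T. ✓
Satisfying worlds: {b, f}.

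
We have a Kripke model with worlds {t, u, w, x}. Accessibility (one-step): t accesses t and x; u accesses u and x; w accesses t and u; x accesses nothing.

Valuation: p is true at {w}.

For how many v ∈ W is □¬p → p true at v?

t: □¬p is T, p is F. ✗
u: □¬p is T, p is F. ✗
w: □¬p is T, p is T. ✓
x: □¬p is T, p is F. ✗
Satisfying worlds: {w}.

1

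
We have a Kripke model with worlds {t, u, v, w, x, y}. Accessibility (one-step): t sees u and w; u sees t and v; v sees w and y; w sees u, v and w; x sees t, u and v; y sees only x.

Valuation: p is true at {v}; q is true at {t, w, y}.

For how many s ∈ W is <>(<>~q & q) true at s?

5

t: successors {u, w}; <>~q & q there: u:F, w:T. ✓
u: successors {t, v}; <>~q & q there: t:T, v:F. ✓
v: successors {w, y}; <>~q & q there: w:T, y:T. ✓
w: successors {u, v, w}; <>~q & q there: u:F, v:F, w:T. ✓
x: successors {t, u, v}; <>~q & q there: t:T, u:F, v:F. ✓
y: successors {x}; <>~q & q there: x:F. ✗
Satisfying worlds: {t, u, v, w, x}.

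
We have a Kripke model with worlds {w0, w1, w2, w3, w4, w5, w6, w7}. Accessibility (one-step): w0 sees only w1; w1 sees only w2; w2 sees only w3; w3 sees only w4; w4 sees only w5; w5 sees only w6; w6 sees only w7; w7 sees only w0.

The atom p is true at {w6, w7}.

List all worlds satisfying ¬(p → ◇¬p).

w0: p → ◇¬p is T. ✗
w1: p → ◇¬p is T. ✗
w2: p → ◇¬p is T. ✗
w3: p → ◇¬p is T. ✗
w4: p → ◇¬p is T. ✗
w5: p → ◇¬p is T. ✗
w6: p → ◇¬p is F. ✓
w7: p → ◇¬p is T. ✗

{w6}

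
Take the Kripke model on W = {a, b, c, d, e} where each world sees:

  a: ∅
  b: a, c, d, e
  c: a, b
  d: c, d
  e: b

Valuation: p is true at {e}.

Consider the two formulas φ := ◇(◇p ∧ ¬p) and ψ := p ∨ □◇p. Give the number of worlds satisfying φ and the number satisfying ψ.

For ◇(◇p ∧ ¬p):
a: no successors, so ◇(◇p ∧ ¬p) fails. ✗
b: successors {a, c, d, e}; ◇p ∧ ¬p there: a:F, c:F, d:F, e:F. ✗
c: successors {a, b}; ◇p ∧ ¬p there: a:F, b:T. ✓
d: successors {c, d}; ◇p ∧ ¬p there: c:F, d:F. ✗
e: successors {b}; ◇p ∧ ¬p there: b:T. ✓
— 2 worlds.
For p ∨ □◇p:
a: p is F, □◇p is T. ✓
b: p is F, □◇p is F. ✗
c: p is F, □◇p is F. ✗
d: p is F, □◇p is F. ✗
e: p is T, □◇p is T. ✓
— 2 worlds.

2 and 2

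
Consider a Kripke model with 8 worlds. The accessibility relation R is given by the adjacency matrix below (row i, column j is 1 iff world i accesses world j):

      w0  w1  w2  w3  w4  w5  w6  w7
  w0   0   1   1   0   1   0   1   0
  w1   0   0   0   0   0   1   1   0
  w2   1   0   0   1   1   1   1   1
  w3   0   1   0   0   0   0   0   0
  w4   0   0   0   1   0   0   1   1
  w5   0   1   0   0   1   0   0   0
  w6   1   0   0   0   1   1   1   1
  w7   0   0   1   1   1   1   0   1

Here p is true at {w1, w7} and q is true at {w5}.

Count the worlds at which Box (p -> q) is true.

1

w0: successors {w1, w2, w4, w6}; p -> q there: w1:F, w2:T, w4:T, w6:T. ✗
w1: successors {w5, w6}; p -> q there: w5:T, w6:T. ✓
w2: successors {w0, w3, w4, w5, w6, w7}; p -> q there: w0:T, w3:T, w4:T, w5:T, w6:T, w7:F. ✗
w3: successors {w1}; p -> q there: w1:F. ✗
w4: successors {w3, w6, w7}; p -> q there: w3:T, w6:T, w7:F. ✗
w5: successors {w1, w4}; p -> q there: w1:F, w4:T. ✗
w6: successors {w0, w4, w5, w6, w7}; p -> q there: w0:T, w4:T, w5:T, w6:T, w7:F. ✗
w7: successors {w2, w3, w4, w5, w7}; p -> q there: w2:T, w3:T, w4:T, w5:T, w7:F. ✗
Satisfying worlds: {w1}.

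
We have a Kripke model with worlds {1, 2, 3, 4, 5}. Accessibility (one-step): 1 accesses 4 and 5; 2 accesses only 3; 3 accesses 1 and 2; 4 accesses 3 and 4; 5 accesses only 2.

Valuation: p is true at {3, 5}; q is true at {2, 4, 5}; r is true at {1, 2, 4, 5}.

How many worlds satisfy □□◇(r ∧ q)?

1: successors {4, 5}; □◇(r ∧ q) there: 4:T, 5:F. ✗
2: successors {3}; □◇(r ∧ q) there: 3:F. ✗
3: successors {1, 2}; □◇(r ∧ q) there: 1:T, 2:T. ✓
4: successors {3, 4}; □◇(r ∧ q) there: 3:F, 4:T. ✗
5: successors {2}; □◇(r ∧ q) there: 2:T. ✓
Satisfying worlds: {3, 5}.

2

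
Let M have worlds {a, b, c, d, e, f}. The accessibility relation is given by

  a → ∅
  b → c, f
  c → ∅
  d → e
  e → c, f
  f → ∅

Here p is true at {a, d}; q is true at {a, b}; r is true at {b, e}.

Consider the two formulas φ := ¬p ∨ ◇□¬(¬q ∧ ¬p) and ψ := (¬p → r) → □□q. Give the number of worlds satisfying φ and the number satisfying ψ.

4 and 5

For ¬p ∨ ◇□¬(¬q ∧ ¬p):
a: ¬p is F, ◇□¬(¬q ∧ ¬p) is F. ✗
b: ¬p is T, ◇□¬(¬q ∧ ¬p) is T. ✓
c: ¬p is T, ◇□¬(¬q ∧ ¬p) is F. ✓
d: ¬p is F, ◇□¬(¬q ∧ ¬p) is F. ✗
e: ¬p is T, ◇□¬(¬q ∧ ¬p) is T. ✓
f: ¬p is T, ◇□¬(¬q ∧ ¬p) is F. ✓
— 4 worlds.
For (¬p → r) → □□q:
a: ¬p → r is T, □□q is T. ✓
b: ¬p → r is T, □□q is T. ✓
c: ¬p → r is F, □□q is T. ✓
d: ¬p → r is T, □□q is F. ✗
e: ¬p → r is T, □□q is T. ✓
f: ¬p → r is F, □□q is T. ✓
— 5 worlds.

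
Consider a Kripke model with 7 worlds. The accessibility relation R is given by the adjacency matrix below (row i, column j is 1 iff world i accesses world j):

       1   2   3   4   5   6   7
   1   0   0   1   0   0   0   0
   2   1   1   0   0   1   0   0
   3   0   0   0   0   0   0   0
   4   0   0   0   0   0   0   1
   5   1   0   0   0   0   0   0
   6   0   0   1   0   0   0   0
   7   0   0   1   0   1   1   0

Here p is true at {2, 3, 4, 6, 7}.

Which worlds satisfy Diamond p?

{1, 2, 4, 6, 7}

1: successors {3}; p there: 3:T. ✓
2: successors {1, 2, 5}; p there: 1:F, 2:T, 5:F. ✓
3: no successors, so Diamond p fails. ✗
4: successors {7}; p there: 7:T. ✓
5: successors {1}; p there: 1:F. ✗
6: successors {3}; p there: 3:T. ✓
7: successors {3, 5, 6}; p there: 3:T, 5:F, 6:T. ✓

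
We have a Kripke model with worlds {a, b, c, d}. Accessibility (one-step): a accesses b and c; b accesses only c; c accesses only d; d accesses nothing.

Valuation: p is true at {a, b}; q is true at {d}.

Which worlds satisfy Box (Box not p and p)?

a: successors {b, c}; Box not p and p there: b:T, c:F. ✗
b: successors {c}; Box not p and p there: c:F. ✗
c: successors {d}; Box not p and p there: d:F. ✗
d: no successors, so Box (Box not p and p) holds vacuously. ✓

{d}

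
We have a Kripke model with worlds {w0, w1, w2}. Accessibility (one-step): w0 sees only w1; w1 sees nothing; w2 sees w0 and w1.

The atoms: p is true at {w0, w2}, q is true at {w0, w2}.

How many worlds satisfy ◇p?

w0: successors {w1}; p there: w1:F. ✗
w1: no successors, so ◇p fails. ✗
w2: successors {w0, w1}; p there: w0:T, w1:F. ✓
Satisfying worlds: {w2}.

1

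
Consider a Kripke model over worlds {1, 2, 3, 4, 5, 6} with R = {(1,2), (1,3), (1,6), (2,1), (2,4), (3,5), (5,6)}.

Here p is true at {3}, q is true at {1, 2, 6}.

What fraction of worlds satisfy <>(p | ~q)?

1/2

1: successors {2, 3, 6}; p | ~q there: 2:F, 3:T, 6:F. ✓
2: successors {1, 4}; p | ~q there: 1:F, 4:T. ✓
3: successors {5}; p | ~q there: 5:T. ✓
4: no successors, so <>(p | ~q) fails. ✗
5: successors {6}; p | ~q there: 6:F. ✗
6: no successors, so <>(p | ~q) fails. ✗
That's 3 of 6 worlds, so 3/6 = 1/2.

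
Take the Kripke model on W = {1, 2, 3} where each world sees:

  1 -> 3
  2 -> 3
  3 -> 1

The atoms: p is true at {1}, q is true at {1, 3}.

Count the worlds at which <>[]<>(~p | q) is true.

1: successors {3}; []<>(~p | q) there: 3:T. ✓
2: successors {3}; []<>(~p | q) there: 3:T. ✓
3: successors {1}; []<>(~p | q) there: 1:T. ✓
Satisfying worlds: {1, 2, 3}.

3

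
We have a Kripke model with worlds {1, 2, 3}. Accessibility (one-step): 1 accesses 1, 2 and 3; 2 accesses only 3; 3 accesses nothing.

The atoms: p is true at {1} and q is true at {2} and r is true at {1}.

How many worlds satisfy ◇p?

1: successors {1, 2, 3}; p there: 1:T, 2:F, 3:F. ✓
2: successors {3}; p there: 3:F. ✗
3: no successors, so ◇p fails. ✗
Satisfying worlds: {1}.

1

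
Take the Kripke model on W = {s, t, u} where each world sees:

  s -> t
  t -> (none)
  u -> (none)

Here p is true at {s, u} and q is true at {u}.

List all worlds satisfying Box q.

s: successors {t}; q there: t:F. ✗
t: no successors, so Box q holds vacuously. ✓
u: no successors, so Box q holds vacuously. ✓

{t, u}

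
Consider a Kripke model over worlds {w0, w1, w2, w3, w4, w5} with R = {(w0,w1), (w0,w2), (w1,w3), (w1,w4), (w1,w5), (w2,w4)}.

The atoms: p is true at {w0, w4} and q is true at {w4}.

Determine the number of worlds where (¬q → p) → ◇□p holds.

w0: ¬q → p is T, ◇□p is T. ✓
w1: ¬q → p is F, ◇□p is T. ✓
w2: ¬q → p is F, ◇□p is T. ✓
w3: ¬q → p is F, ◇□p is F. ✓
w4: ¬q → p is T, ◇□p is F. ✗
w5: ¬q → p is F, ◇□p is F. ✓
Satisfying worlds: {w0, w1, w2, w3, w5}.

5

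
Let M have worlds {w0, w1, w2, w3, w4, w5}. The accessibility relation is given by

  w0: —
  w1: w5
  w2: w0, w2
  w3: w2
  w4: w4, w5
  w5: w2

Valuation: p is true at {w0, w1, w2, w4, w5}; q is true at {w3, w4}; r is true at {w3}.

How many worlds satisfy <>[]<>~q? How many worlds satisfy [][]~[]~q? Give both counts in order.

3 and 1

For <>[]<>~q:
w0: no successors, so <>[]<>~q fails. ✗
w1: successors {w5}; []<>~q there: w5:T. ✓
w2: successors {w0, w2}; []<>~q there: w0:T, w2:F. ✓
w3: successors {w2}; []<>~q there: w2:F. ✗
w4: successors {w4, w5}; []<>~q there: w4:T, w5:T. ✓
w5: successors {w2}; []<>~q there: w2:F. ✗
— 3 worlds.
For [][]~[]~q:
w0: no successors, so [][]~[]~q holds vacuously. ✓
w1: successors {w5}; []~[]~q there: w5:F. ✗
w2: successors {w0, w2}; []~[]~q there: w0:T, w2:F. ✗
w3: successors {w2}; []~[]~q there: w2:F. ✗
w4: successors {w4, w5}; []~[]~q there: w4:F, w5:F. ✗
w5: successors {w2}; []~[]~q there: w2:F. ✗
— 1 world.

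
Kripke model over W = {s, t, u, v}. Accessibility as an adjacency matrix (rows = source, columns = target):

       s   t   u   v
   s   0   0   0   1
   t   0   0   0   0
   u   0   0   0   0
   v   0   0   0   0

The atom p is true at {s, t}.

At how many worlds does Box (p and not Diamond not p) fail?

1

s: successors {v}; p and not Diamond not p there: v:F. ✗
t: no successors, so Box (p and not Diamond not p) holds vacuously. ✓
u: no successors, so Box (p and not Diamond not p) holds vacuously. ✓
v: no successors, so Box (p and not Diamond not p) holds vacuously. ✓
Satisfying worlds: {t, u, v}.
So Box (p and not Diamond not p) fails at the other 1 world.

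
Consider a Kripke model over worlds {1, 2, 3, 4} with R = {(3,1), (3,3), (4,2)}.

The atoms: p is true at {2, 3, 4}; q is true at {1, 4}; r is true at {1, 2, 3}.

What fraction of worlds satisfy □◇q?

1: no successors, so □◇q holds vacuously. ✓
2: no successors, so □◇q holds vacuously. ✓
3: successors {1, 3}; ◇q there: 1:F, 3:T. ✗
4: successors {2}; ◇q there: 2:F. ✗
That's 2 of 4 worlds, so 2/4 = 1/2.

1/2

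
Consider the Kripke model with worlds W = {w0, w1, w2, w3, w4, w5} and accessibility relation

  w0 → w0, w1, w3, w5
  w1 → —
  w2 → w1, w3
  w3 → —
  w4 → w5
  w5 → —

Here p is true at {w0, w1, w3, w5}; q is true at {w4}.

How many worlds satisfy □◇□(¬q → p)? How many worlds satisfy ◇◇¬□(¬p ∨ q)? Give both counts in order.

For □◇□(¬q → p):
w0: successors {w0, w1, w3, w5}; ◇□(¬q → p) there: w0:T, w1:F, w3:F, w5:F. ✗
w1: no successors, so □◇□(¬q → p) holds vacuously. ✓
w2: successors {w1, w3}; ◇□(¬q → p) there: w1:F, w3:F. ✗
w3: no successors, so □◇□(¬q → p) holds vacuously. ✓
w4: successors {w5}; ◇□(¬q → p) there: w5:F. ✗
w5: no successors, so □◇□(¬q → p) holds vacuously. ✓
— 3 worlds.
For ◇◇¬□(¬p ∨ q):
w0: successors {w0, w1, w3, w5}; ◇¬□(¬p ∨ q) there: w0:T, w1:F, w3:F, w5:F. ✓
w1: no successors, so ◇◇¬□(¬p ∨ q) fails. ✗
w2: successors {w1, w3}; ◇¬□(¬p ∨ q) there: w1:F, w3:F. ✗
w3: no successors, so ◇◇¬□(¬p ∨ q) fails. ✗
w4: successors {w5}; ◇¬□(¬p ∨ q) there: w5:F. ✗
w5: no successors, so ◇◇¬□(¬p ∨ q) fails. ✗
— 1 world.

3 and 1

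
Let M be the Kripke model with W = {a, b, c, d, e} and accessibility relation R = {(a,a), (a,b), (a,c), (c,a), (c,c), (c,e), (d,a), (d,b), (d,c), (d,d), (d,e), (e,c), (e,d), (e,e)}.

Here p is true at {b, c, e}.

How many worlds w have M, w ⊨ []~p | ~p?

a: []~p is F, ~p is T. ✓
b: []~p is T, ~p is F. ✓
c: []~p is F, ~p is F. ✗
d: []~p is F, ~p is T. ✓
e: []~p is F, ~p is F. ✗
Satisfying worlds: {a, b, d}.

3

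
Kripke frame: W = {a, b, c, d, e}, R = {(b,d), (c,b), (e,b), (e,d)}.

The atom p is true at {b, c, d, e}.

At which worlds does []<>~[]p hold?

{a, d}

a: no successors, so []<>~[]p holds vacuously. ✓
b: successors {d}; <>~[]p there: d:F. ✗
c: successors {b}; <>~[]p there: b:F. ✗
d: no successors, so []<>~[]p holds vacuously. ✓
e: successors {b, d}; <>~[]p there: b:F, d:F. ✗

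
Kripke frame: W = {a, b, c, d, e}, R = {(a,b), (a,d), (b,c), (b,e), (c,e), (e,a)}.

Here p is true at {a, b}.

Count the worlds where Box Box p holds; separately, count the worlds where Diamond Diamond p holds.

2 and 3

For Box Box p:
a: successors {b, d}; Box p there: b:F, d:T. ✗
b: successors {c, e}; Box p there: c:F, e:T. ✗
c: successors {e}; Box p there: e:T. ✓
d: no successors, so Box Box p holds vacuously. ✓
e: successors {a}; Box p there: a:F. ✗
— 2 worlds.
For Diamond Diamond p:
a: successors {b, d}; Diamond p there: b:F, d:F. ✗
b: successors {c, e}; Diamond p there: c:F, e:T. ✓
c: successors {e}; Diamond p there: e:T. ✓
d: no successors, so Diamond Diamond p fails. ✗
e: successors {a}; Diamond p there: a:T. ✓
— 3 worlds.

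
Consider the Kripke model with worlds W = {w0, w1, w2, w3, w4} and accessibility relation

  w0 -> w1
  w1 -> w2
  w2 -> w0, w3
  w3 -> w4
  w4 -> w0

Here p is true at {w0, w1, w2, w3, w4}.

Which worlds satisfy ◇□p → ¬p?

w0: ◇□p is T, ¬p is F. ✗
w1: ◇□p is T, ¬p is F. ✗
w2: ◇□p is T, ¬p is F. ✗
w3: ◇□p is T, ¬p is F. ✗
w4: ◇□p is T, ¬p is F. ✗

∅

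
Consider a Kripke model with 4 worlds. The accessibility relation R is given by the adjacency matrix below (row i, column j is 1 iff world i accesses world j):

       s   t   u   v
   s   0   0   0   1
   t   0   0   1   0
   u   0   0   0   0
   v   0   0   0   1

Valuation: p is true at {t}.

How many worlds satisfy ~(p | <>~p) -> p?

s: ~(p | <>~p) is F, p is F. ✓
t: ~(p | <>~p) is F, p is T. ✓
u: ~(p | <>~p) is T, p is F. ✗
v: ~(p | <>~p) is F, p is F. ✓
Satisfying worlds: {s, t, v}.

3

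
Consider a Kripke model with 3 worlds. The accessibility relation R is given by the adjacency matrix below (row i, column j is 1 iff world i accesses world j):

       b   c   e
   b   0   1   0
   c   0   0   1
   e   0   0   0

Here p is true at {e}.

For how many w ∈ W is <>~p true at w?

b: successors {c}; ~p there: c:T. ✓
c: successors {e}; ~p there: e:F. ✗
e: no successors, so <>~p fails. ✗
Satisfying worlds: {b}.

1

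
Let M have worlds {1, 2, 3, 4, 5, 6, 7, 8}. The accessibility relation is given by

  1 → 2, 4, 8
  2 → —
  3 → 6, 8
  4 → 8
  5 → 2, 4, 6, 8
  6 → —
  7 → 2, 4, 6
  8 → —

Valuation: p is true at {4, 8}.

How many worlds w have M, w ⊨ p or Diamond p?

1: p is F, Diamond p is T. ✓
2: p is F, Diamond p is F. ✗
3: p is F, Diamond p is T. ✓
4: p is T, Diamond p is T. ✓
5: p is F, Diamond p is T. ✓
6: p is F, Diamond p is F. ✗
7: p is F, Diamond p is T. ✓
8: p is T, Diamond p is F. ✓
Satisfying worlds: {1, 3, 4, 5, 7, 8}.

6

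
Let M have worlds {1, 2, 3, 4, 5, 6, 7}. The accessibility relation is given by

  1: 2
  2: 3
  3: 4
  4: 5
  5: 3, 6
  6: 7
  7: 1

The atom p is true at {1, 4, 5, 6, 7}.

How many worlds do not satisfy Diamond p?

1: successors {2}; p there: 2:F. ✗
2: successors {3}; p there: 3:F. ✗
3: successors {4}; p there: 4:T. ✓
4: successors {5}; p there: 5:T. ✓
5: successors {3, 6}; p there: 3:F, 6:T. ✓
6: successors {7}; p there: 7:T. ✓
7: successors {1}; p there: 1:T. ✓
Satisfying worlds: {3, 4, 5, 6, 7}.
So Diamond p fails at the other 2 worlds.

2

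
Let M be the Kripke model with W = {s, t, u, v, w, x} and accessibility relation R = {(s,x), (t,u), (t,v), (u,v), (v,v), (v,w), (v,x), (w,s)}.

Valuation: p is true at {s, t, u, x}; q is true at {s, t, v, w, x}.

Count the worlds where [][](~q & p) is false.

4

s: successors {x}; [](~q & p) there: x:T. ✓
t: successors {u, v}; [](~q & p) there: u:F, v:F. ✗
u: successors {v}; [](~q & p) there: v:F. ✗
v: successors {v, w, x}; [](~q & p) there: v:F, w:F, x:T. ✗
w: successors {s}; [](~q & p) there: s:F. ✗
x: no successors, so [][](~q & p) holds vacuously. ✓
Satisfying worlds: {s, x}.
So [][](~q & p) fails at the other 4 worlds.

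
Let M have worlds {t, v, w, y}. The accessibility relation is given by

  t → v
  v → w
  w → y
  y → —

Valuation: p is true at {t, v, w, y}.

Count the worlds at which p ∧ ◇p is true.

3

t: p is T, ◇p is T. ✓
v: p is T, ◇p is T. ✓
w: p is T, ◇p is T. ✓
y: p is T, ◇p is F. ✗
Satisfying worlds: {t, v, w}.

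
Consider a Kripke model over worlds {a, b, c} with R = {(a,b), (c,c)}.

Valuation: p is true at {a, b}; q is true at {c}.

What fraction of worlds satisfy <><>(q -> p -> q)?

1/3

a: successors {b}; <>(q -> p -> q) there: b:F. ✗
b: no successors, so <><>(q -> p -> q) fails. ✗
c: successors {c}; <>(q -> p -> q) there: c:T. ✓
That's 1 of 3 worlds, so 1/3.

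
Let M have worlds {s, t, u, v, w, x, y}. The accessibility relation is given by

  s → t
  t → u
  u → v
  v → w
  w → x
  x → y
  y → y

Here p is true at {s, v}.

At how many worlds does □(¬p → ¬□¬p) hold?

s: successors {t}; ¬p → ¬□¬p there: t:F. ✗
t: successors {u}; ¬p → ¬□¬p there: u:T. ✓
u: successors {v}; ¬p → ¬□¬p there: v:T. ✓
v: successors {w}; ¬p → ¬□¬p there: w:F. ✗
w: successors {x}; ¬p → ¬□¬p there: x:F. ✗
x: successors {y}; ¬p → ¬□¬p there: y:F. ✗
y: successors {y}; ¬p → ¬□¬p there: y:F. ✗
Satisfying worlds: {t, u}.

2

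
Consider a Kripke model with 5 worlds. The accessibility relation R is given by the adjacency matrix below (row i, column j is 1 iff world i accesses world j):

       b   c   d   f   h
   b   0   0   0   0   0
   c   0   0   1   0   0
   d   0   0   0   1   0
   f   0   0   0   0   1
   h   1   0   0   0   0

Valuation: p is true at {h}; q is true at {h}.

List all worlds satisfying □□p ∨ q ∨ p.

{b, d, h}

b: □□p is T, q ∨ p is F. ✓
c: □□p is F, q ∨ p is F. ✗
d: □□p is T, q ∨ p is F. ✓
f: □□p is F, q ∨ p is F. ✗
h: □□p is T, q ∨ p is T. ✓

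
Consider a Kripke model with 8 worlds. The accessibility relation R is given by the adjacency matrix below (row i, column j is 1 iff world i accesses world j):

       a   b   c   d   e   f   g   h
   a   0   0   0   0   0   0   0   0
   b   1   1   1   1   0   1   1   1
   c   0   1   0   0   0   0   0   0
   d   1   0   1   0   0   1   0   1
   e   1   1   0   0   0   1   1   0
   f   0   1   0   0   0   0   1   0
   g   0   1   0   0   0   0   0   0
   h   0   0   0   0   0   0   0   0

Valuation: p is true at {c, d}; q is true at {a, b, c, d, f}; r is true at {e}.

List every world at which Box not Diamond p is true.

a: no successors, so Box not Diamond p holds vacuously. ✓
b: successors {a, b, c, d, f, g, h}; not Diamond p there: a:T, b:F, c:T, d:F, f:T, g:T, h:T. ✗
c: successors {b}; not Diamond p there: b:F. ✗
d: successors {a, c, f, h}; not Diamond p there: a:T, c:T, f:T, h:T. ✓
e: successors {a, b, f, g}; not Diamond p there: a:T, b:F, f:T, g:T. ✗
f: successors {b, g}; not Diamond p there: b:F, g:T. ✗
g: successors {b}; not Diamond p there: b:F. ✗
h: no successors, so Box not Diamond p holds vacuously. ✓

{a, d, h}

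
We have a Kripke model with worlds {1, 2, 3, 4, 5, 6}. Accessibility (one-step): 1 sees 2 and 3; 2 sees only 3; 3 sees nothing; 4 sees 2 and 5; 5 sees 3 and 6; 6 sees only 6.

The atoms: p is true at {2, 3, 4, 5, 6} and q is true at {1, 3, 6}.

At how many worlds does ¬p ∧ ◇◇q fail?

1: ¬p is T, ◇◇q is T. ✓
2: ¬p is F, ◇◇q is F. ✗
3: ¬p is F, ◇◇q is F. ✗
4: ¬p is F, ◇◇q is T. ✗
5: ¬p is F, ◇◇q is T. ✗
6: ¬p is F, ◇◇q is T. ✗
Satisfying worlds: {1}.
So ¬p ∧ ◇◇q fails at the other 5 worlds.

5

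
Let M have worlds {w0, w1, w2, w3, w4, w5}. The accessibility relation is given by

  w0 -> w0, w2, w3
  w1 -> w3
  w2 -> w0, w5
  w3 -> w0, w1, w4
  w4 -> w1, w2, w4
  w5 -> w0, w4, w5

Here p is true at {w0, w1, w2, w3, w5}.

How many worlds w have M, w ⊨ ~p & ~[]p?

w0: ~p is F, ~[]p is F. ✗
w1: ~p is F, ~[]p is F. ✗
w2: ~p is F, ~[]p is F. ✗
w3: ~p is F, ~[]p is T. ✗
w4: ~p is T, ~[]p is T. ✓
w5: ~p is F, ~[]p is T. ✗
Satisfying worlds: {w4}.

1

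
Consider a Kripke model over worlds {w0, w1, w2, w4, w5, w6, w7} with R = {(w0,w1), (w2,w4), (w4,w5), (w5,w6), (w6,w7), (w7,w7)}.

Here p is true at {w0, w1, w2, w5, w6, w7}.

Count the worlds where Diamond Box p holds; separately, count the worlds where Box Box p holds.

6 and 7

For Diamond Box p:
w0: successors {w1}; Box p there: w1:T. ✓
w1: no successors, so Diamond Box p fails. ✗
w2: successors {w4}; Box p there: w4:T. ✓
w4: successors {w5}; Box p there: w5:T. ✓
w5: successors {w6}; Box p there: w6:T. ✓
w6: successors {w7}; Box p there: w7:T. ✓
w7: successors {w7}; Box p there: w7:T. ✓
— 6 worlds.
For Box Box p:
w0: successors {w1}; Box p there: w1:T. ✓
w1: no successors, so Box Box p holds vacuously. ✓
w2: successors {w4}; Box p there: w4:T. ✓
w4: successors {w5}; Box p there: w5:T. ✓
w5: successors {w6}; Box p there: w6:T. ✓
w6: successors {w7}; Box p there: w7:T. ✓
w7: successors {w7}; Box p there: w7:T. ✓
— 7 worlds.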